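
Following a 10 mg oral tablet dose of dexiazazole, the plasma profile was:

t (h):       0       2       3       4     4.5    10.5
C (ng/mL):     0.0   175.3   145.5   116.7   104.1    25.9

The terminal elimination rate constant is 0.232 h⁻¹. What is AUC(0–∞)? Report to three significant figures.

AUC = 1020 ng/mL·h

Trapezoidal AUC_0→10.5:
  [0→2]: (0.0+175.3)/2 × 2 = 175.3
  [2→3]: (175.3+145.5)/2 × 1 = 160.4
  [3→4]: (145.5+116.7)/2 × 1 = 131.1
  [4→4.5]: (116.7+104.1)/2 × 0.5 = 55.2
  [4.5→10.5]: (104.1+25.9)/2 × 6 = 390.0
  Sum = 912.0 ng/mL·h
Extrapolated tail: C_last / k_e = 25.9 / 0.232 = 111.638
AUC_0→∞ = 912.0 + 111.638 = 1023.638 ng/mL·h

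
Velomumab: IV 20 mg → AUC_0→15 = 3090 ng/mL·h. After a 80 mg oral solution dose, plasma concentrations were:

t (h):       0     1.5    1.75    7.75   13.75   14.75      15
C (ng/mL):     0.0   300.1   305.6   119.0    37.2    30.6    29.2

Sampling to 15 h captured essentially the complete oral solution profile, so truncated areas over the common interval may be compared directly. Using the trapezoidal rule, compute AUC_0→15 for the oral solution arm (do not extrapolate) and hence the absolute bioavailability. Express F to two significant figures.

Trapezoidal AUC_0→15 (oral solution):
  [0→1.5]: (0.0+300.1)/2 × 1.5 = 225.075
  [1.5→1.75]: (300.1+305.6)/2 × 0.25 = 75.7125
  [1.75→7.75]: (305.6+119.0)/2 × 6 = 1273.8
  [7.75→13.75]: (119.0+37.2)/2 × 6 = 468.6
  [13.75→14.75]: (37.2+30.6)/2 × 1 = 33.9
  [14.75→15]: (30.6+29.2)/2 × 0.25 = 7.475
  Sum = 2084.5625 ng/mL·h
F = (AUC_ev/D_ev)/(AUC_iv/D_iv) = (2084.5625/80)/(3090/20) = 26.057/154.5 = 0.1687

F = 0.17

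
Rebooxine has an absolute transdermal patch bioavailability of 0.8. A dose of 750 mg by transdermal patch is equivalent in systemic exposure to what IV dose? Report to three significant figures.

Systemic exposure from an extravascular dose = F × D_ev, so the equivalent IV dose is F × D_ev.
D_iv = F × D_ev = 0.8 × 750 = 600 mg

D_iv = 600 mg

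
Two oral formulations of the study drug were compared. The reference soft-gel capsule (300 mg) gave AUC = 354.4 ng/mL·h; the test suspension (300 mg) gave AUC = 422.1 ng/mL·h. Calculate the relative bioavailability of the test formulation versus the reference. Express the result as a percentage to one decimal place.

F_rel = 119.1%

F_rel = (AUC_test/D_test) / (AUC_ref/D_ref)
      = (422.1/300) / (354.4/300)
      = 1.407 / 1.18133 = 1.1910 = 119.10%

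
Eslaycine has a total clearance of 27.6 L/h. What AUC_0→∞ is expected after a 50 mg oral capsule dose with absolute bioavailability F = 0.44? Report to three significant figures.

AUC_0→∞ = F × Dose / CL
        = 0.44 × 50 / 27.6 = 0.797101 mg/L·h

AUC = 0.797 mg/L·h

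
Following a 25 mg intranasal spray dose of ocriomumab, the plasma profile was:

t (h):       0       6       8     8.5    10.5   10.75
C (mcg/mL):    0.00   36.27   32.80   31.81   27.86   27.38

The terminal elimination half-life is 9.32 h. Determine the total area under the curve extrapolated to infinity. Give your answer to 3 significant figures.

Trapezoidal AUC_0→10.75:
  [0→6]: (0.00+36.27)/2 × 6 = 108.81
  [6→8]: (36.27+32.80)/2 × 2 = 69.07
  [8→8.5]: (32.80+31.81)/2 × 0.5 = 16.1525
  [8.5→10.5]: (31.81+27.86)/2 × 2 = 59.67
  [10.5→10.75]: (27.86+27.38)/2 × 0.25 = 6.905
  Sum = 260.6075 mcg/mL·h
k_e = ln2 / t½ = 0.693147 / 9.32 = 0.0744 h^-1
Extrapolated tail: C_last / k_e = 27.38 / 0.0744 = 368.011
AUC_0→∞ = 260.6075 + 368.011 = 628.6185 mcg/mL·h

AUC = 629 mcg/mL·h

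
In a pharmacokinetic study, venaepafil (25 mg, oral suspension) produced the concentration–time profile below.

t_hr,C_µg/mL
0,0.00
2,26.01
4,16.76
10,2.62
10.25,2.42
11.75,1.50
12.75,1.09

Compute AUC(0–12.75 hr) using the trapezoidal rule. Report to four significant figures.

AUC = 131.8 µg/mL·hr

Trapezoidal AUC_0→12.75:
  [0→2]: (0.00+26.01)/2 × 2 = 26.01
  [2→4]: (26.01+16.76)/2 × 2 = 42.77
  [4→10]: (16.76+2.62)/2 × 6 = 58.14
  [10→10.25]: (2.62+2.42)/2 × 0.25 = 0.63
  [10.25→11.75]: (2.42+1.50)/2 × 1.5 = 2.94
  [11.75→12.75]: (1.50+1.09)/2 × 1 = 1.295
  Sum = 131.785 µg/mL·hr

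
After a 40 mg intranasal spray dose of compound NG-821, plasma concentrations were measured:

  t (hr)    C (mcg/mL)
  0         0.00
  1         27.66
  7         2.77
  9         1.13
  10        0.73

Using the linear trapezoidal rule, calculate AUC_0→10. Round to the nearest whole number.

AUC = 110 mcg/mL·hr

Trapezoidal AUC_0→10:
  [0→1]: (0.00+27.66)/2 × 1 = 13.83
  [1→7]: (27.66+2.77)/2 × 6 = 91.29
  [7→9]: (2.77+1.13)/2 × 2 = 3.9
  [9→10]: (1.13+0.73)/2 × 1 = 0.93
  Sum = 109.95 mcg/mL·hr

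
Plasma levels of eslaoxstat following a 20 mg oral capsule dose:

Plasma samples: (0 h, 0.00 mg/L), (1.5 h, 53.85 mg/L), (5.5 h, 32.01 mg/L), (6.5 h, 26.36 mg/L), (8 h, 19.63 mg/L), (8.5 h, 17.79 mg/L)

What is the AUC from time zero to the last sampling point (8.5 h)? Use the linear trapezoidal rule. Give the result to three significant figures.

AUC = 285 mg/L·h

Trapezoidal AUC_0→8.5:
  [0→1.5]: (0.00+53.85)/2 × 1.5 = 40.3875
  [1.5→5.5]: (53.85+32.01)/2 × 4 = 171.72
  [5.5→6.5]: (32.01+26.36)/2 × 1 = 29.185
  [6.5→8]: (26.36+19.63)/2 × 1.5 = 34.4925
  [8→8.5]: (19.63+17.79)/2 × 0.5 = 9.355
  Sum = 285.14 mg/L·h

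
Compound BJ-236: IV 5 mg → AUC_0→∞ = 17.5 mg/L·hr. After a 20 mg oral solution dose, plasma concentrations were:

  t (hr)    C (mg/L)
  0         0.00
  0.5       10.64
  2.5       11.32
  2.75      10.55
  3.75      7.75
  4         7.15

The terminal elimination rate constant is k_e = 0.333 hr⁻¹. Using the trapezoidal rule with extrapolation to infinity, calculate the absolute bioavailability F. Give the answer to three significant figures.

Trapezoidal AUC_0→4 (oral solution):
  [0→0.5]: (0.00+10.64)/2 × 0.5 = 2.66
  [0.5→2.5]: (10.64+11.32)/2 × 2 = 21.96
  [2.5→2.75]: (11.32+10.55)/2 × 0.25 = 2.73375
  [2.75→3.75]: (10.55+7.75)/2 × 1 = 9.15
  [3.75→4]: (7.75+7.15)/2 × 0.25 = 1.8625
  Sum = 38.36625 mg/L·hr
Tail: C_last/k_e = 7.15/0.333 = 21.471
AUC_0→∞ (oral solution) = 38.36625 + 21.471 = 59.83725 mg/L·hr
F = (AUC_ev/D_ev)/(AUC_iv/D_iv) = (59.83725/20)/(17.5/5) = 2.9918625/3.5 = 0.8548

F = 0.855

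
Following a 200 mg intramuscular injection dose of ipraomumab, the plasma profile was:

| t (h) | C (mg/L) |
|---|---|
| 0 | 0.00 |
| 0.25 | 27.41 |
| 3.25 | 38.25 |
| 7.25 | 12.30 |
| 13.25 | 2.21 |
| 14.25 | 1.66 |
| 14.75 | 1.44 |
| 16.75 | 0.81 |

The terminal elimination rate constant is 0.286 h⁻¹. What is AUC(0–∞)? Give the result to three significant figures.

AUC = 254 mg/L·h

Trapezoidal AUC_0→16.75:
  [0→0.25]: (0.00+27.41)/2 × 0.25 = 3.42625
  [0.25→3.25]: (27.41+38.25)/2 × 3 = 98.49
  [3.25→7.25]: (38.25+12.30)/2 × 4 = 101.1
  [7.25→13.25]: (12.30+2.21)/2 × 6 = 43.53
  [13.25→14.25]: (2.21+1.66)/2 × 1 = 1.935
  [14.25→14.75]: (1.66+1.44)/2 × 0.5 = 0.775
  [14.75→16.75]: (1.44+0.81)/2 × 2 = 2.25
  Sum = 251.50625 mg/L·h
Extrapolated tail: C_last / k_e = 0.81 / 0.286 = 2.832
AUC_0→∞ = 251.50625 + 2.832 = 254.33825 mg/L·h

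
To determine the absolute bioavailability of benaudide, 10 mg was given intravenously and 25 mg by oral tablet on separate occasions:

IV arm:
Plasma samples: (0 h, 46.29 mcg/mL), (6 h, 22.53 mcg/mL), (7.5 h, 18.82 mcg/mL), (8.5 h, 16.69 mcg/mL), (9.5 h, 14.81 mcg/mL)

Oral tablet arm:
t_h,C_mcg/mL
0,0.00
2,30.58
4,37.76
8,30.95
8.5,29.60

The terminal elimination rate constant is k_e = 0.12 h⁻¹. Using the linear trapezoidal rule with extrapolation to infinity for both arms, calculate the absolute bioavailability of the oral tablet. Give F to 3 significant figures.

Trapezoidal AUC_0→9.5 (IV):
  [0→6]: (46.29+22.53)/2 × 6 = 206.46
  [6→7.5]: (22.53+18.82)/2 × 1.5 = 31.0125
  [7.5→8.5]: (18.82+16.69)/2 × 1 = 17.755
  [8.5→9.5]: (16.69+14.81)/2 × 1 = 15.75
  Sum = 270.9775 mcg/mL·h
IV tail: 14.81/0.12 = 123.417; AUC_iv,0→∞ = 270.9775 + 123.417 = 394.3945 mcg/mL·h
Trapezoidal AUC_0→8.5 (oral tablet):
  [0→2]: (0.00+30.58)/2 × 2 = 30.58
  [2→4]: (30.58+37.76)/2 × 2 = 68.34
  [4→8]: (37.76+30.95)/2 × 4 = 137.42
  [8→8.5]: (30.95+29.60)/2 × 0.5 = 15.1375
  Sum = 251.4775 mcg/mL·h
oral tablet tail: 29.60/0.12 = 246.667; AUC_ev,0→∞ = 251.4775 + 246.667 = 498.1445 mcg/mL·h
F = (AUC_ev/D_ev)/(AUC_iv/D_iv) = (498.1445/25)/(394.3945/10) = 19.92578/39.43945 = 0.5052

F = 0.505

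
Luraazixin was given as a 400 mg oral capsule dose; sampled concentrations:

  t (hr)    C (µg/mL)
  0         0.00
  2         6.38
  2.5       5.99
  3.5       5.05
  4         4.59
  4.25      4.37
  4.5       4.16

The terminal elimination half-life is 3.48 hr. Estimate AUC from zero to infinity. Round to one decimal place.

Trapezoidal AUC_0→4.5:
  [0→2]: (0.00+6.38)/2 × 2 = 6.38
  [2→2.5]: (6.38+5.99)/2 × 0.5 = 3.0925
  [2.5→3.5]: (5.99+5.05)/2 × 1 = 5.52
  [3.5→4]: (5.05+4.59)/2 × 0.5 = 2.41
  [4→4.25]: (4.59+4.37)/2 × 0.25 = 1.12
  [4.25→4.5]: (4.37+4.16)/2 × 0.25 = 1.06625
  Sum = 19.58875 µg/mL·hr
k_e = ln2 / t½ = 0.693147 / 3.48 = 0.1992 hr^-1
Extrapolated tail: C_last / k_e = 4.16 / 0.1992 = 20.884
AUC_0→∞ = 19.58875 + 20.884 = 40.47275 µg/mL·hr

AUC = 40.5 µg/mL·hr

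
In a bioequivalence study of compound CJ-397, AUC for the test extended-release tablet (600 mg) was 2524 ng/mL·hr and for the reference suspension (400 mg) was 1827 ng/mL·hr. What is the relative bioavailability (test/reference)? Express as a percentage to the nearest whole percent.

F_rel = 92%

F_rel = (AUC_test/D_test) / (AUC_ref/D_ref)
      = (2524/600) / (1827/400)
      = 4.20667 / 4.5675 = 0.9210 = 92.10%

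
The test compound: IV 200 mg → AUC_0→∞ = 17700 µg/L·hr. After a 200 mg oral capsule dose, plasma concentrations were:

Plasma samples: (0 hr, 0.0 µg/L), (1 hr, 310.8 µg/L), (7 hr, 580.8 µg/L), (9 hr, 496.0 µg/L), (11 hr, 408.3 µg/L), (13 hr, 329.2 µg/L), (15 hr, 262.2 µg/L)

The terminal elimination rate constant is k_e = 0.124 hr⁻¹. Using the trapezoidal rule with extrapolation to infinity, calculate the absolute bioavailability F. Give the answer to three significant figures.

Trapezoidal AUC_0→15 (oral capsule):
  [0→1]: (0.0+310.8)/2 × 1 = 155.4
  [1→7]: (310.8+580.8)/2 × 6 = 2674.8
  [7→9]: (580.8+496.0)/2 × 2 = 1076.8
  [9→11]: (496.0+408.3)/2 × 2 = 904.3
  [11→13]: (408.3+329.2)/2 × 2 = 737.5
  [13→15]: (329.2+262.2)/2 × 2 = 591.4
  Sum = 6140.2 µg/L·hr
Tail: C_last/k_e = 262.2/0.124 = 2114.516
AUC_0→∞ (oral capsule) = 6140.2 + 2114.516 = 8254.716 µg/L·hr
F = (AUC_ev/D_ev)/(AUC_iv/D_iv) = (8254.716/200)/(17700/200) = 41.27358/88.5 = 0.4664

F = 0.466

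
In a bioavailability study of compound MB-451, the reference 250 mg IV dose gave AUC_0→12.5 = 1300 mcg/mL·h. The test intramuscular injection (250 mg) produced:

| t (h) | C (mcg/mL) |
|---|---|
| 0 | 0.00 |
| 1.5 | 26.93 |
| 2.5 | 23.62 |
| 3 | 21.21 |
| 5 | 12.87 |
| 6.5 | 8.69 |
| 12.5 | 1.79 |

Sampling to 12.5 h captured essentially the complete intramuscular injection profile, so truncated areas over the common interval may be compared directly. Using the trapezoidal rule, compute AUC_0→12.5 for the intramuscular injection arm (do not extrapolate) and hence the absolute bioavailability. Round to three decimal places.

F = 0.106

Trapezoidal AUC_0→12.5 (intramuscular injection):
  [0→1.5]: (0.00+26.93)/2 × 1.5 = 20.1975
  [1.5→2.5]: (26.93+23.62)/2 × 1 = 25.275
  [2.5→3]: (23.62+21.21)/2 × 0.5 = 11.2075
  [3→5]: (21.21+12.87)/2 × 2 = 34.08
  [5→6.5]: (12.87+8.69)/2 × 1.5 = 16.17
  [6.5→12.5]: (8.69+1.79)/2 × 6 = 31.44
  Sum = 138.37 mcg/mL·h
F = (AUC_ev/D_ev)/(AUC_iv/D_iv) = (138.37/250)/(1300/250) = 0.55348/5.2 = 0.1064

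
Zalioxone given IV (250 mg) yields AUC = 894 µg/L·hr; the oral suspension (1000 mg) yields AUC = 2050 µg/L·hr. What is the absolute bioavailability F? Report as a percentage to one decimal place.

F = 57.3%

F = (AUC_ev / D_ev) / (AUC_iv / D_iv)
  = (2050/1000) / (894/250)
  = 2.05 / 3.576 = 0.5733
  = 57.33%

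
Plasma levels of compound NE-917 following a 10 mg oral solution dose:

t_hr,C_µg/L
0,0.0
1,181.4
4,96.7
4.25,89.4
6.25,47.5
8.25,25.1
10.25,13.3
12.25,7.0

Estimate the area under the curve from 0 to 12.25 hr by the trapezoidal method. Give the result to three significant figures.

Trapezoidal AUC_0→12.25:
  [0→1]: (0.0+181.4)/2 × 1 = 90.7
  [1→4]: (181.4+96.7)/2 × 3 = 417.15
  [4→4.25]: (96.7+89.4)/2 × 0.25 = 23.2625
  [4.25→6.25]: (89.4+47.5)/2 × 2 = 136.9
  [6.25→8.25]: (47.5+25.1)/2 × 2 = 72.6
  [8.25→10.25]: (25.1+13.3)/2 × 2 = 38.4
  [10.25→12.25]: (13.3+7.0)/2 × 2 = 20.3
  Sum = 799.3125 µg/L·hr

AUC = 799 µg/L·hr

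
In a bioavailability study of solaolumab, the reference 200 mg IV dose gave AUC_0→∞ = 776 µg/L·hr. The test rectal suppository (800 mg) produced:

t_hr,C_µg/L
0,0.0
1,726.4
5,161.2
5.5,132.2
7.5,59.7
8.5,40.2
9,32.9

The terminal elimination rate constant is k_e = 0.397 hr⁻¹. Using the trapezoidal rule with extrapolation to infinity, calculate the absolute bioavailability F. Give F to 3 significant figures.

F = 0.823

Trapezoidal AUC_0→9 (rectal suppository):
  [0→1]: (0.0+726.4)/2 × 1 = 363.2
  [1→5]: (726.4+161.2)/2 × 4 = 1775.2
  [5→5.5]: (161.2+132.2)/2 × 0.5 = 73.35
  [5.5→7.5]: (132.2+59.7)/2 × 2 = 191.9
  [7.5→8.5]: (59.7+40.2)/2 × 1 = 49.95
  [8.5→9]: (40.2+32.9)/2 × 0.5 = 18.275
  Sum = 2471.875 µg/L·hr
Tail: C_last/k_e = 32.9/0.397 = 82.872
AUC_0→∞ (rectal suppository) = 2471.875 + 82.872 = 2554.747 µg/L·hr
F = (AUC_ev/D_ev)/(AUC_iv/D_iv) = (2554.747/800)/(776/200) = 3.19343/3.88 = 0.8230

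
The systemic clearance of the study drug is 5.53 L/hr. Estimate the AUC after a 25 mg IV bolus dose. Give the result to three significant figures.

AUC_0→∞ = Dose_iv / CL
        = 25 / 5.53 = 4.5208 mg/L·hr

AUC = 4.52 mg/L·hr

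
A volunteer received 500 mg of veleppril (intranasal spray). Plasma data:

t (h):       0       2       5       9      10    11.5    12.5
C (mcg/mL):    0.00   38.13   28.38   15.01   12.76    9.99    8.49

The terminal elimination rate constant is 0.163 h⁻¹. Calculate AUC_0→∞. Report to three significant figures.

AUC = 317 mcg/mL·h

Trapezoidal AUC_0→12.5:
  [0→2]: (0.00+38.13)/2 × 2 = 38.13
  [2→5]: (38.13+28.38)/2 × 3 = 99.765
  [5→9]: (28.38+15.01)/2 × 4 = 86.78
  [9→10]: (15.01+12.76)/2 × 1 = 13.885
  [10→11.5]: (12.76+9.99)/2 × 1.5 = 17.0625
  [11.5→12.5]: (9.99+8.49)/2 × 1 = 9.24
  Sum = 264.8625 mcg/mL·h
Extrapolated tail: C_last / k_e = 8.49 / 0.163 = 52.086
AUC_0→∞ = 264.8625 + 52.086 = 316.9485 mcg/mL·h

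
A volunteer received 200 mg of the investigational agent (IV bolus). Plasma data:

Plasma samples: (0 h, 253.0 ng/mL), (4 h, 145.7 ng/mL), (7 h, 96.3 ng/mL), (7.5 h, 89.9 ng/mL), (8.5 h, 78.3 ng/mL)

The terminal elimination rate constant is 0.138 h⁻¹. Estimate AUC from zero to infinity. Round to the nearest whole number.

AUC = 1858 ng/mL·h

Trapezoidal AUC_0→8.5:
  [0→4]: (253.0+145.7)/2 × 4 = 797.4
  [4→7]: (145.7+96.3)/2 × 3 = 363.0
  [7→7.5]: (96.3+89.9)/2 × 0.5 = 46.55
  [7.5→8.5]: (89.9+78.3)/2 × 1 = 84.1
  Sum = 1291.05 ng/mL·h
Extrapolated tail: C_last / k_e = 78.3 / 0.138 = 567.391
AUC_0→∞ = 1291.05 + 567.391 = 1858.441 ng/mL·h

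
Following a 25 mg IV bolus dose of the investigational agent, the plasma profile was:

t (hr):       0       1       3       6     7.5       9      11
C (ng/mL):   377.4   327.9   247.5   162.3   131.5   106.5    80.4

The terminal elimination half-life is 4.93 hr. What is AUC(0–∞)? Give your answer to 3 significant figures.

AUC = 2700 ng/mL·hr

Trapezoidal AUC_0→11:
  [0→1]: (377.4+327.9)/2 × 1 = 352.65
  [1→3]: (327.9+247.5)/2 × 2 = 575.4
  [3→6]: (247.5+162.3)/2 × 3 = 614.7
  [6→7.5]: (162.3+131.5)/2 × 1.5 = 220.35
  [7.5→9]: (131.5+106.5)/2 × 1.5 = 178.5
  [9→11]: (106.5+80.4)/2 × 2 = 186.9
  Sum = 2128.5 ng/mL·hr
k_e = ln2 / t½ = 0.693147 / 4.93 = 0.1406 hr^-1
Extrapolated tail: C_last / k_e = 80.4 / 0.1406 = 571.835
AUC_0→∞ = 2128.5 + 571.835 = 2700.335 ng/mL·hr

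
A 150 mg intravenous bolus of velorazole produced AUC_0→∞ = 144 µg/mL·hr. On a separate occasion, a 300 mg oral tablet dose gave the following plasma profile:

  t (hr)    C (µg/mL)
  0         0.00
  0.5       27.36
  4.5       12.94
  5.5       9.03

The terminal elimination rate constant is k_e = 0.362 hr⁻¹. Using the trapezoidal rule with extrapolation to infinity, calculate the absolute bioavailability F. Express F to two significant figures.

Trapezoidal AUC_0→5.5 (oral tablet):
  [0→0.5]: (0.00+27.36)/2 × 0.5 = 6.84
  [0.5→4.5]: (27.36+12.94)/2 × 4 = 80.6
  [4.5→5.5]: (12.94+9.03)/2 × 1 = 10.985
  Sum = 98.425 µg/mL·hr
Tail: C_last/k_e = 9.03/0.362 = 24.945
AUC_0→∞ (oral tablet) = 98.425 + 24.945 = 123.37 µg/mL·hr
F = (AUC_ev/D_ev)/(AUC_iv/D_iv) = (123.37/300)/(144/150) = 0.411233/0.96 = 0.4284

F = 0.43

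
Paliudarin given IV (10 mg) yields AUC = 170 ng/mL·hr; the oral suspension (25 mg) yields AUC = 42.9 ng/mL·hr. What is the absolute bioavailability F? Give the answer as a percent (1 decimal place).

F = (AUC_ev / D_ev) / (AUC_iv / D_iv)
  = (42.9/25) / (170/10)
  = 1.716 / 17 = 0.1009
  = 10.09%

F = 10.1%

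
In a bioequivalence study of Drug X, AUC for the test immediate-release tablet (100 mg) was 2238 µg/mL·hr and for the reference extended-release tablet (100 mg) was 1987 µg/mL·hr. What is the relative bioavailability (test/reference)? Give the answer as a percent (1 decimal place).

F_rel = (AUC_test/D_test) / (AUC_ref/D_ref)
      = (2238/100) / (1987/100)
      = 22.38 / 19.87 = 1.1263 = 112.63%

F_rel = 112.6%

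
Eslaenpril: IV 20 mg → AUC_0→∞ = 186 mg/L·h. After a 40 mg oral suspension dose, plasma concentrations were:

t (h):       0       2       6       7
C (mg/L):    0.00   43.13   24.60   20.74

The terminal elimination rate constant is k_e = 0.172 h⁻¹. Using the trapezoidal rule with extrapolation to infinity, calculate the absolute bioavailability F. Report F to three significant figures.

F = 0.865

Trapezoidal AUC_0→7 (oral suspension):
  [0→2]: (0.00+43.13)/2 × 2 = 43.13
  [2→6]: (43.13+24.60)/2 × 4 = 135.46
  [6→7]: (24.60+20.74)/2 × 1 = 22.67
  Sum = 201.26 mg/L·h
Tail: C_last/k_e = 20.74/0.172 = 120.581
AUC_0→∞ (oral suspension) = 201.26 + 120.581 = 321.841 mg/L·h
F = (AUC_ev/D_ev)/(AUC_iv/D_iv) = (321.841/40)/(186/20) = 8.046025/9.3 = 0.8652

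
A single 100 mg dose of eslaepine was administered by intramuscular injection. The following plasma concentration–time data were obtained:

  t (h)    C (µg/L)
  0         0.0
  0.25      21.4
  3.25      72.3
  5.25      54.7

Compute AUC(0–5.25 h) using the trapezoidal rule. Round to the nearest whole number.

AUC = 270 µg/L·h

Trapezoidal AUC_0→5.25:
  [0→0.25]: (0.0+21.4)/2 × 0.25 = 2.675
  [0.25→3.25]: (21.4+72.3)/2 × 3 = 140.55
  [3.25→5.25]: (72.3+54.7)/2 × 2 = 127.0
  Sum = 270.225 µg/L·h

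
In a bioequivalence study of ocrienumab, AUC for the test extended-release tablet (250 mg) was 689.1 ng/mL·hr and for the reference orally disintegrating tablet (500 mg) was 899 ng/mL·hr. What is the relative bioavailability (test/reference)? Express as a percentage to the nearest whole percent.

F_rel = (AUC_test/D_test) / (AUC_ref/D_ref)
      = (689.1/250) / (899/500)
      = 2.7564 / 1.798 = 1.5330 = 153.30%

F_rel = 153%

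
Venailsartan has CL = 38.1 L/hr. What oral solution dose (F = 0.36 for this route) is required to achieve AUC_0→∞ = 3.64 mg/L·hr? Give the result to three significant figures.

Dose = CL × AUC_0→∞ / F
     = 38.1 × 3.64 / 0.36 = 385.233 mg

Dose = 385 mg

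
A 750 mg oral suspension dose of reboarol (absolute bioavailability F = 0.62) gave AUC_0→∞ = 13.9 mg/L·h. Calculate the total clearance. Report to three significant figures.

CL = F × Dose / AUC_0→∞
   = 0.62 × 750 / 13.9 = 33.4532 L/h

CL = 33.5 L/h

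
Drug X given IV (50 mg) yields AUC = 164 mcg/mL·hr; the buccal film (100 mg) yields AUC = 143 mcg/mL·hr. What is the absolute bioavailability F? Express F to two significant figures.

F = 0.44

F = (AUC_ev / D_ev) / (AUC_iv / D_iv)
  = (143/100) / (164/50)
  = 1.43 / 3.28 = 0.4360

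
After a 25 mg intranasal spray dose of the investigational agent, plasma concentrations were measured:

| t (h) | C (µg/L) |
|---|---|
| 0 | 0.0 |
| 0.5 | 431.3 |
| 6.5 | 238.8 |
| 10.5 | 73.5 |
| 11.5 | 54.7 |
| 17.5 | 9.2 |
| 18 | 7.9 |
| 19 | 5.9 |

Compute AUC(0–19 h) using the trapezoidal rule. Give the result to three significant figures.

Trapezoidal AUC_0→19:
  [0→0.5]: (0.0+431.3)/2 × 0.5 = 107.825
  [0.5→6.5]: (431.3+238.8)/2 × 6 = 2010.3
  [6.5→10.5]: (238.8+73.5)/2 × 4 = 624.6
  [10.5→11.5]: (73.5+54.7)/2 × 1 = 64.1
  [11.5→17.5]: (54.7+9.2)/2 × 6 = 191.7
  [17.5→18]: (9.2+7.9)/2 × 0.5 = 4.275
  [18→19]: (7.9+5.9)/2 × 1 = 6.9
  Sum = 3009.7 µg/L·h

AUC = 3010 µg/L·h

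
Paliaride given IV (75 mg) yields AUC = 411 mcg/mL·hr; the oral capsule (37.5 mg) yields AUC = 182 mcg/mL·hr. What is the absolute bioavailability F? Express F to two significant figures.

F = 0.89

F = (AUC_ev / D_ev) / (AUC_iv / D_iv)
  = (182/37.5) / (411/75)
  = 4.85333 / 5.48 = 0.8856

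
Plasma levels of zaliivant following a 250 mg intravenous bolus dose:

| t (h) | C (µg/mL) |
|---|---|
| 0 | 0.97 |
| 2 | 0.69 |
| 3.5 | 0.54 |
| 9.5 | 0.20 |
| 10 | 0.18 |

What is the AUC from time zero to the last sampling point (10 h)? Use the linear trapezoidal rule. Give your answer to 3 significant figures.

AUC = 4.90 µg/mL·h

Trapezoidal AUC_0→10:
  [0→2]: (0.97+0.69)/2 × 2 = 1.66
  [2→3.5]: (0.69+0.54)/2 × 1.5 = 0.9225
  [3.5→9.5]: (0.54+0.20)/2 × 6 = 2.22
  [9.5→10]: (0.20+0.18)/2 × 0.5 = 0.095
  Sum = 4.8975 µg/mL·h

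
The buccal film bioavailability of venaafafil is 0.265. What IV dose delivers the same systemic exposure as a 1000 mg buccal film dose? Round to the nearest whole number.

Systemic exposure from an extravascular dose = F × D_ev, so the equivalent IV dose is F × D_ev.
D_iv = F × D_ev = 0.265 × 1000 = 265 mg

D_iv = 265 mg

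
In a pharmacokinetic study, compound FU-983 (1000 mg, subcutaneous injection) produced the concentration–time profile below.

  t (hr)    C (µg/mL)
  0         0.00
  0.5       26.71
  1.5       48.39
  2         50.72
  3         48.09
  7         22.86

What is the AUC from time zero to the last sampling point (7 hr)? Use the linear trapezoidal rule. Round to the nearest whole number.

AUC = 260 µg/mL·hr

Trapezoidal AUC_0→7:
  [0→0.5]: (0.00+26.71)/2 × 0.5 = 6.6775
  [0.5→1.5]: (26.71+48.39)/2 × 1 = 37.55
  [1.5→2]: (48.39+50.72)/2 × 0.5 = 24.7775
  [2→3]: (50.72+48.09)/2 × 1 = 49.405
  [3→7]: (48.09+22.86)/2 × 4 = 141.9
  Sum = 260.31 µg/mL·hr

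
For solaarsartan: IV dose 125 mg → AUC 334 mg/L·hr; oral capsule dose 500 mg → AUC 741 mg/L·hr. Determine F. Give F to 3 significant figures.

F = (AUC_ev / D_ev) / (AUC_iv / D_iv)
  = (741/500) / (334/125)
  = 1.482 / 2.672 = 0.5546

F = 0.555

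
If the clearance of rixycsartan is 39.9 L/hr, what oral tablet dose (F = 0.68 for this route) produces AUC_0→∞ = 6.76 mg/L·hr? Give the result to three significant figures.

Dose = CL × AUC_0→∞ / F
     = 39.9 × 6.76 / 0.68 = 396.653 mg

Dose = 397 mg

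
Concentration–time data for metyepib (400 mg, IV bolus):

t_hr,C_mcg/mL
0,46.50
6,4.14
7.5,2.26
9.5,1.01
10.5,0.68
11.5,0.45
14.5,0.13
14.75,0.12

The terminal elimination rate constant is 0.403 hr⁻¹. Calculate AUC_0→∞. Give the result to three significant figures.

Trapezoidal AUC_0→14.75:
  [0→6]: (46.50+4.14)/2 × 6 = 151.92
  [6→7.5]: (4.14+2.26)/2 × 1.5 = 4.8
  [7.5→9.5]: (2.26+1.01)/2 × 2 = 3.27
  [9.5→10.5]: (1.01+0.68)/2 × 1 = 0.845
  [10.5→11.5]: (0.68+0.45)/2 × 1 = 0.565
  [11.5→14.5]: (0.45+0.13)/2 × 3 = 0.87
  [14.5→14.75]: (0.13+0.12)/2 × 0.25 = 0.03125
  Sum = 162.30125 mcg/mL·hr
Extrapolated tail: C_last / k_e = 0.12 / 0.403 = 0.298
AUC_0→∞ = 162.30125 + 0.298 = 162.59925 mcg/mL·hr

AUC = 163 mcg/mL·hr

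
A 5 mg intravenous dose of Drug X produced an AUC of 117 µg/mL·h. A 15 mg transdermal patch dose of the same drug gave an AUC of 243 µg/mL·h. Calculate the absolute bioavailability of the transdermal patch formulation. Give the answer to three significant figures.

F = (AUC_ev / D_ev) / (AUC_iv / D_iv)
  = (243/15) / (117/5)
  = 16.2 / 23.4 = 0.6923

F = 0.692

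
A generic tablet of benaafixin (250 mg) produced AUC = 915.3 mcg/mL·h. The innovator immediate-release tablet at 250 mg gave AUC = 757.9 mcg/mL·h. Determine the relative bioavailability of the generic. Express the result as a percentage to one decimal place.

F_rel = (AUC_test/D_test) / (AUC_ref/D_ref)
      = (915.3/250) / (757.9/250)
      = 3.6612 / 3.0316 = 1.2077 = 120.77%

F_rel = 120.8%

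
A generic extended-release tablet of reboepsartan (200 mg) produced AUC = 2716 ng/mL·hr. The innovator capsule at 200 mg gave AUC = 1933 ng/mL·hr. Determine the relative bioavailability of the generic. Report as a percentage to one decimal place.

F_rel = 140.5%

F_rel = (AUC_test/D_test) / (AUC_ref/D_ref)
      = (2716/200) / (1933/200)
      = 13.58 / 9.665 = 1.4051 = 140.51%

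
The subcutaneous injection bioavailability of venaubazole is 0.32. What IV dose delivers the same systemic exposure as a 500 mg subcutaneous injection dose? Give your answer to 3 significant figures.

D_iv = 160 mg

Systemic exposure from an extravascular dose = F × D_ev, so the equivalent IV dose is F × D_ev.
D_iv = F × D_ev = 0.32 × 500 = 160 mg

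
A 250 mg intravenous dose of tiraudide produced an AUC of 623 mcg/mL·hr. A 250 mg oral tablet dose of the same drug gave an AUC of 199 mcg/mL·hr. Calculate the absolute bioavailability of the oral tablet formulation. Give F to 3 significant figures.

F = (AUC_ev / D_ev) / (AUC_iv / D_iv)
  = (199/250) / (623/250)
  = 0.796 / 2.492 = 0.3194

F = 0.319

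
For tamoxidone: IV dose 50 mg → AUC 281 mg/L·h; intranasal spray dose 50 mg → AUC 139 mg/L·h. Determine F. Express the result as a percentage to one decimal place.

F = 49.5%

F = (AUC_ev / D_ev) / (AUC_iv / D_iv)
  = (139/50) / (281/50)
  = 2.78 / 5.62 = 0.4947
  = 49.47%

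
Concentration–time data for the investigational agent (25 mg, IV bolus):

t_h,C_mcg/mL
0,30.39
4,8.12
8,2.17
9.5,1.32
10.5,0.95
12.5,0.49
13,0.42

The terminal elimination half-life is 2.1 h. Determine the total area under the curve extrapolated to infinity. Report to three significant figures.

Trapezoidal AUC_0→13:
  [0→4]: (30.39+8.12)/2 × 4 = 77.02
  [4→8]: (8.12+2.17)/2 × 4 = 20.58
  [8→9.5]: (2.17+1.32)/2 × 1.5 = 2.6175
  [9.5→10.5]: (1.32+0.95)/2 × 1 = 1.135
  [10.5→12.5]: (0.95+0.49)/2 × 2 = 1.44
  [12.5→13]: (0.49+0.42)/2 × 0.5 = 0.2275
  Sum = 103.02 mcg/mL·h
k_e = ln2 / t½ = 0.693147 / 2.1 = 0.3301 h^-1
Extrapolated tail: C_last / k_e = 0.42 / 0.3301 = 1.272
AUC_0→∞ = 103.02 + 1.272 = 104.292 mcg/mL·h

AUC = 104 mcg/mL·h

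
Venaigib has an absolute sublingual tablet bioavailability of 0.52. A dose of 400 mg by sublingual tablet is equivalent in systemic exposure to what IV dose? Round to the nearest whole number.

Systemic exposure from an extravascular dose = F × D_ev, so the equivalent IV dose is F × D_ev.
D_iv = F × D_ev = 0.52 × 400 = 208 mg

D_iv = 208 mg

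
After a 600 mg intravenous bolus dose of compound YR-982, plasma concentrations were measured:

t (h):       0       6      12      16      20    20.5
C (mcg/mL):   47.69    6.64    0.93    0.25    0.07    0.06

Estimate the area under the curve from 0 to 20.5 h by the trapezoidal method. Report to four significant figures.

AUC = 188.7 mcg/mL·h

Trapezoidal AUC_0→20.5:
  [0→6]: (47.69+6.64)/2 × 6 = 162.99
  [6→12]: (6.64+0.93)/2 × 6 = 22.71
  [12→16]: (0.93+0.25)/2 × 4 = 2.36
  [16→20]: (0.25+0.07)/2 × 4 = 0.64
  [20→20.5]: (0.07+0.06)/2 × 0.5 = 0.0325
  Sum = 188.7325 mcg/mL·h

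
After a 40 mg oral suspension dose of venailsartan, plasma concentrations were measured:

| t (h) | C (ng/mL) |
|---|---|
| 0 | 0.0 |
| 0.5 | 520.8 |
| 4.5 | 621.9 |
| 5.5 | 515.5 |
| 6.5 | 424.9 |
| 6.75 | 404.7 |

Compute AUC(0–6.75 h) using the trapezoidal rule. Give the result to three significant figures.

AUC = 3560 ng/mL·h

Trapezoidal AUC_0→6.75:
  [0→0.5]: (0.0+520.8)/2 × 0.5 = 130.2
  [0.5→4.5]: (520.8+621.9)/2 × 4 = 2285.4
  [4.5→5.5]: (621.9+515.5)/2 × 1 = 568.7
  [5.5→6.5]: (515.5+424.9)/2 × 1 = 470.2
  [6.5→6.75]: (424.9+404.7)/2 × 0.25 = 103.7
  Sum = 3558.2 ng/mL·h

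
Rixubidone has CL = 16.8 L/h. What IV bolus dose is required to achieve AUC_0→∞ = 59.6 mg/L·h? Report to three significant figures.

Dose_iv = CL × AUC_0→∞
     = 16.8 × 59.6 = 1001.28 mg

Dose = 1000 mg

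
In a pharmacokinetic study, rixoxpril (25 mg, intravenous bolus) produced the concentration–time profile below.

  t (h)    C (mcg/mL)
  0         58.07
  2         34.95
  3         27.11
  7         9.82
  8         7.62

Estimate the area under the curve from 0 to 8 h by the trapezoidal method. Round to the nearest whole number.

AUC = 207 mcg/mL·h

Trapezoidal AUC_0→8:
  [0→2]: (58.07+34.95)/2 × 2 = 93.02
  [2→3]: (34.95+27.11)/2 × 1 = 31.03
  [3→7]: (27.11+9.82)/2 × 4 = 73.86
  [7→8]: (9.82+7.62)/2 × 1 = 8.72
  Sum = 206.63 mcg/mL·h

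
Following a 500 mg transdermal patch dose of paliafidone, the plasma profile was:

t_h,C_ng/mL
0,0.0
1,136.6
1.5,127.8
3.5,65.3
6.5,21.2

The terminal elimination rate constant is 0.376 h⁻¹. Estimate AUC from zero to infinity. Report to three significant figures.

Trapezoidal AUC_0→6.5:
  [0→1]: (0.0+136.6)/2 × 1 = 68.3
  [1→1.5]: (136.6+127.8)/2 × 0.5 = 66.1
  [1.5→3.5]: (127.8+65.3)/2 × 2 = 193.1
  [3.5→6.5]: (65.3+21.2)/2 × 3 = 129.75
  Sum = 457.25 ng/mL·h
Extrapolated tail: C_last / k_e = 21.2 / 0.376 = 56.383
AUC_0→∞ = 457.25 + 56.383 = 513.633 ng/mL·h

AUC = 514 ng/mL·h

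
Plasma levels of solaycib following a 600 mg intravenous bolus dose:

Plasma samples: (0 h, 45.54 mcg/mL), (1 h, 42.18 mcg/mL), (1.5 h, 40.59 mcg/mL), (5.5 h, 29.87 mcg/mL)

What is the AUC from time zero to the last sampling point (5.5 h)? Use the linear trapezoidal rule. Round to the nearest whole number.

Trapezoidal AUC_0→5.5:
  [0→1]: (45.54+42.18)/2 × 1 = 43.86
  [1→1.5]: (42.18+40.59)/2 × 0.5 = 20.6925
  [1.5→5.5]: (40.59+29.87)/2 × 4 = 140.92
  Sum = 205.4725 mcg/mL·h

AUC = 205 mcg/mL·h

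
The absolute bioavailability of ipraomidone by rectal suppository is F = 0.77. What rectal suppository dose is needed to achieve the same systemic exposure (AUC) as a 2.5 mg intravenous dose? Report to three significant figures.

For equal systemic exposure: F × D_ev = D_iv
D_ev = D_iv / F = 2.5 / 0.77 = 3.24675 mg

D_rectal = 3.25 mg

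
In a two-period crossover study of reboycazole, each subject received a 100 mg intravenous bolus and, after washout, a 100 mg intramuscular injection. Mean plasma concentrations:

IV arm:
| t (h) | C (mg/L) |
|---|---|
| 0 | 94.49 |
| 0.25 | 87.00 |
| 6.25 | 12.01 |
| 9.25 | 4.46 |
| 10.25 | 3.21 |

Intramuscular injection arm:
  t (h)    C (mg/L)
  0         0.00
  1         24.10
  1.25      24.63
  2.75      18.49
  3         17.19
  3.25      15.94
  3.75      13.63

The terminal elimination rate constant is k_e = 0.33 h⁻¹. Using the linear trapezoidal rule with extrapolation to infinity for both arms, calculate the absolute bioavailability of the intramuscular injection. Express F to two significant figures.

F = 0.30

Trapezoidal AUC_0→10.25 (IV):
  [0→0.25]: (94.49+87.00)/2 × 0.25 = 22.68625
  [0.25→6.25]: (87.00+12.01)/2 × 6 = 297.03
  [6.25→9.25]: (12.01+4.46)/2 × 3 = 24.705
  [9.25→10.25]: (4.46+3.21)/2 × 1 = 3.835
  Sum = 348.25625 mg/L·h
IV tail: 3.21/0.33 = 9.727; AUC_iv,0→∞ = 348.25625 + 9.727 = 357.98325 mg/L·h
Trapezoidal AUC_0→3.75 (intramuscular injection):
  [0→1]: (0.00+24.10)/2 × 1 = 12.05
  [1→1.25]: (24.10+24.63)/2 × 0.25 = 6.09125
  [1.25→2.75]: (24.63+18.49)/2 × 1.5 = 32.34
  [2.75→3]: (18.49+17.19)/2 × 0.25 = 4.46
  [3→3.25]: (17.19+15.94)/2 × 0.25 = 4.14125
  [3.25→3.75]: (15.94+13.63)/2 × 0.5 = 7.3925
  Sum = 66.475 mg/L·h
intramuscular injection tail: 13.63/0.33 = 41.303; AUC_ev,0→∞ = 66.475 + 41.303 = 107.778 mg/L·h
F = (AUC_ev/D_ev)/(AUC_iv/D_iv) = (107.778/100)/(357.98325/100) = 1.07778/3.5798325 = 0.3011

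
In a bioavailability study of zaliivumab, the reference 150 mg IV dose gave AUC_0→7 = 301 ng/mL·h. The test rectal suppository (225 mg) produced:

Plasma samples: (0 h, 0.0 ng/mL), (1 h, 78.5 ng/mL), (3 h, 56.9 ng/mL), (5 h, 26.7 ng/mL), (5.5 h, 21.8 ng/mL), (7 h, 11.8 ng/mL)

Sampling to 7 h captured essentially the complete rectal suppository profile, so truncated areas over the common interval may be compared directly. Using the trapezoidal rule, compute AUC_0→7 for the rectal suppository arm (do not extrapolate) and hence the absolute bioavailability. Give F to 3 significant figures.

F = 0.655

Trapezoidal AUC_0→7 (rectal suppository):
  [0→1]: (0.0+78.5)/2 × 1 = 39.25
  [1→3]: (78.5+56.9)/2 × 2 = 135.4
  [3→5]: (56.9+26.7)/2 × 2 = 83.6
  [5→5.5]: (26.7+21.8)/2 × 0.5 = 12.125
  [5.5→7]: (21.8+11.8)/2 × 1.5 = 25.2
  Sum = 295.575 ng/mL·h
F = (AUC_ev/D_ev)/(AUC_iv/D_iv) = (295.575/225)/(301/150) = 1.31367/2.00667 = 0.6547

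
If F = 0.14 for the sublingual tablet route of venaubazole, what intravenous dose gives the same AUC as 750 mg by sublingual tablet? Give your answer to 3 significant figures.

Systemic exposure from an extravascular dose = F × D_ev, so the equivalent IV dose is F × D_ev.
D_iv = F × D_ev = 0.14 × 750 = 105 mg

D_iv = 105 mg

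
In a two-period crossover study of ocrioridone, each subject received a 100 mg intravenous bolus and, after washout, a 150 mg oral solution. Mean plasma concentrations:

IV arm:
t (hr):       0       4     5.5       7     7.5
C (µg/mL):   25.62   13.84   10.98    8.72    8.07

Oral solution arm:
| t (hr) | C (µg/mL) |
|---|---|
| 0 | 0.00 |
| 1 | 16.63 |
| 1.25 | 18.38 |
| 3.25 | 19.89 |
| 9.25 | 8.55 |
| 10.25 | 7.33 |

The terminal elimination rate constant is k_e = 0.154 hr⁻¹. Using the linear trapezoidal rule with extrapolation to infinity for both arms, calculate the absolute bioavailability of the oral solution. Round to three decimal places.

Trapezoidal AUC_0→7.5 (IV):
  [0→4]: (25.62+13.84)/2 × 4 = 78.92
  [4→5.5]: (13.84+10.98)/2 × 1.5 = 18.615
  [5.5→7]: (10.98+8.72)/2 × 1.5 = 14.775
  [7→7.5]: (8.72+8.07)/2 × 0.5 = 4.1975
  Sum = 116.5075 µg/mL·hr
IV tail: 8.07/0.154 = 52.403; AUC_iv,0→∞ = 116.5075 + 52.403 = 168.9105 µg/mL·hr
Trapezoidal AUC_0→10.25 (oral solution):
  [0→1]: (0.00+16.63)/2 × 1 = 8.315
  [1→1.25]: (16.63+18.38)/2 × 0.25 = 4.37625
  [1.25→3.25]: (18.38+19.89)/2 × 2 = 38.27
  [3.25→9.25]: (19.89+8.55)/2 × 6 = 85.32
  [9.25→10.25]: (8.55+7.33)/2 × 1 = 7.94
  Sum = 144.22125 µg/mL·hr
oral solution tail: 7.33/0.154 = 47.597; AUC_ev,0→∞ = 144.22125 + 47.597 = 191.81825 µg/mL·hr
F = (AUC_ev/D_ev)/(AUC_iv/D_iv) = (191.81825/150)/(168.9105/100) = 1.27879/1.689105 = 0.7571

F = 0.757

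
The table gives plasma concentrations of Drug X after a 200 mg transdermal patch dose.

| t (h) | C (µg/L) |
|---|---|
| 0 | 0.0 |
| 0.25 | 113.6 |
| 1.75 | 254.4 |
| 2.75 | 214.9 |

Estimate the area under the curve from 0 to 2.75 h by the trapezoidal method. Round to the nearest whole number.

AUC = 525 µg/L·h

Trapezoidal AUC_0→2.75:
  [0→0.25]: (0.0+113.6)/2 × 0.25 = 14.2
  [0.25→1.75]: (113.6+254.4)/2 × 1.5 = 276.0
  [1.75→2.75]: (254.4+214.9)/2 × 1 = 234.65
  Sum = 524.85 µg/L·h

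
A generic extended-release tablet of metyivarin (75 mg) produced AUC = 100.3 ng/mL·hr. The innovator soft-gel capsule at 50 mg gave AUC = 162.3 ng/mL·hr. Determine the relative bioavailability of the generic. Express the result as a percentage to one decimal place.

F_rel = 41.2%

F_rel = (AUC_test/D_test) / (AUC_ref/D_ref)
      = (100.3/75) / (162.3/50)
      = 1.33733 / 3.246 = 0.4120 = 41.20%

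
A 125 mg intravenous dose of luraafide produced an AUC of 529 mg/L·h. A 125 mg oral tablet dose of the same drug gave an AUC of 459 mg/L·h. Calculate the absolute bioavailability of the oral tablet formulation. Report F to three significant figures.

F = 0.868

F = (AUC_ev / D_ev) / (AUC_iv / D_iv)
  = (459/125) / (529/125)
  = 3.672 / 4.232 = 0.8677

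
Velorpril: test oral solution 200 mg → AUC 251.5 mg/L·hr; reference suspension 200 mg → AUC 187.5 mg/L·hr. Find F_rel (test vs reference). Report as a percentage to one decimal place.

F_rel = 134.1%

F_rel = (AUC_test/D_test) / (AUC_ref/D_ref)
      = (251.5/200) / (187.5/200)
      = 1.2575 / 0.9375 = 1.3413 = 134.13%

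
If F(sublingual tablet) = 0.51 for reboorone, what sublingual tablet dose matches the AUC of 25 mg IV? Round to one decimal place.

D_sublingual = 49.0 mg

For equal systemic exposure: F × D_ev = D_iv
D_ev = D_iv / F = 25 / 0.51 = 49.0196 mg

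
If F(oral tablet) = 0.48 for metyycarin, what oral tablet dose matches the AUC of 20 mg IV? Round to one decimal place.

For equal systemic exposure: F × D_ev = D_iv
D_ev = D_iv / F = 20 / 0.48 = 41.6667 mg

D_oral = 41.7 mg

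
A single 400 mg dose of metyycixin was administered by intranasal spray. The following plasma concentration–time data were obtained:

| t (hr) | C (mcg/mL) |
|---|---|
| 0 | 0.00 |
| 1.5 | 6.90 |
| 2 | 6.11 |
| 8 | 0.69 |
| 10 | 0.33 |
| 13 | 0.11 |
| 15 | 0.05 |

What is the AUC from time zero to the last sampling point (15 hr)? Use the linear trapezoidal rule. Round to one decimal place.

AUC = 30.7 mcg/mL·hr

Trapezoidal AUC_0→15:
  [0→1.5]: (0.00+6.90)/2 × 1.5 = 5.175
  [1.5→2]: (6.90+6.11)/2 × 0.5 = 3.2525
  [2→8]: (6.11+0.69)/2 × 6 = 20.4
  [8→10]: (0.69+0.33)/2 × 2 = 1.02
  [10→13]: (0.33+0.11)/2 × 3 = 0.66
  [13→15]: (0.11+0.05)/2 × 2 = 0.16
  Sum = 30.6675 mcg/mL·hr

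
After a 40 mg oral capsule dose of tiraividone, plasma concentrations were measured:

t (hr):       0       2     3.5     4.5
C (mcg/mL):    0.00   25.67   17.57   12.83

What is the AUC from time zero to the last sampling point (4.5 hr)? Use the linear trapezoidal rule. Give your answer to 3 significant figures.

Trapezoidal AUC_0→4.5:
  [0→2]: (0.00+25.67)/2 × 2 = 25.67
  [2→3.5]: (25.67+17.57)/2 × 1.5 = 32.43
  [3.5→4.5]: (17.57+12.83)/2 × 1 = 15.2
  Sum = 73.3 mcg/mL·hr

AUC = 73.3 mcg/mL·hr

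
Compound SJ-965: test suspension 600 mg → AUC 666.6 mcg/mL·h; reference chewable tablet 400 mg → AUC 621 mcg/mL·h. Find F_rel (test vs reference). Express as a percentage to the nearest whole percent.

F_rel = 72%

F_rel = (AUC_test/D_test) / (AUC_ref/D_ref)
      = (666.6/600) / (621/400)
      = 1.111 / 1.5525 = 0.7156 = 71.56%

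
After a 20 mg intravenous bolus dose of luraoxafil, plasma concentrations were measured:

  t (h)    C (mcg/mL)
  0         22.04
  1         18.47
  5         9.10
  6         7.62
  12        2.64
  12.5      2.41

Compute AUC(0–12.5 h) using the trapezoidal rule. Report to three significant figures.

AUC = 116 mcg/mL·h

Trapezoidal AUC_0→12.5:
  [0→1]: (22.04+18.47)/2 × 1 = 20.255
  [1→5]: (18.47+9.10)/2 × 4 = 55.14
  [5→6]: (9.10+7.62)/2 × 1 = 8.36
  [6→12]: (7.62+2.64)/2 × 6 = 30.78
  [12→12.5]: (2.64+2.41)/2 × 0.5 = 1.2625
  Sum = 115.7975 mcg/mL·h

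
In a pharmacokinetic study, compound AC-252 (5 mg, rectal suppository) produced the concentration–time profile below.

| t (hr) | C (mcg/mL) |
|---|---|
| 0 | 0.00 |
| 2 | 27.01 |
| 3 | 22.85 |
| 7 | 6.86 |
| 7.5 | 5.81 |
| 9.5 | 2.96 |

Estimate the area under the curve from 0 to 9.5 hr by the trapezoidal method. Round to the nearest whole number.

AUC = 123 mcg/mL·hr

Trapezoidal AUC_0→9.5:
  [0→2]: (0.00+27.01)/2 × 2 = 27.01
  [2→3]: (27.01+22.85)/2 × 1 = 24.93
  [3→7]: (22.85+6.86)/2 × 4 = 59.42
  [7→7.5]: (6.86+5.81)/2 × 0.5 = 3.1675
  [7.5→9.5]: (5.81+2.96)/2 × 2 = 8.77
  Sum = 123.2975 mcg/mL·hr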